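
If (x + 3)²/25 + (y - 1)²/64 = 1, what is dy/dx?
Differentiate both sides with respect to x, treating y as y(x). By the chain rule, any term containing y contributes a factor of y' = dy/dx when we differentiate it.

Move every term to one side and write the relation as F(x, y) = 0. Term by term,
  d/dx[(x + 3)^2/25] = 2x/25 + 6/25
  d/dx[(y - 1)^2/64] = y'(y - 1)/32
  d/dx[-1] = 0

The pieces without y' make up ∂F/∂x and the coefficient of y' is ∂F/∂y:
  ∂F/∂x = 2x/25 + 6/25,
  ∂F/∂y = y/32 - 1/32.

Since d/dx[F] = ∂F/∂x + (∂F/∂y)·y' = 0, solve for y':
  (∂F/∂y)·y' = -∂F/∂x
  dy/dx = -(∂F/∂x)/(∂F/∂y) = -(2x/25 + 6/25)/(y/32 - 1/32)
        = -(2(x + 3)/25)/((y - 1)/32) = 64(-x - 3)/(25(y - 1))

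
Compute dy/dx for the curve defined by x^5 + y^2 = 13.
Apply d/dx to both sides, remembering that y depends on x. Each occurrence of y therefore brings in a y' = dy/dx via the chain rule.

With F(x, y) equal to the left-hand side minus the right, differentiate F term by term:
  d/dx[x^5] = 5x^4
  d/dx[y^2] = 2y·y'
  d/dx[-13] = 0
Adding these up, d/dx[F] = 0 becomes
  (5x^4) + (2y)·y' = 0,
so isolating y',
  dy/dx = -(5x^4)/(2y) = -5x^4/(2y)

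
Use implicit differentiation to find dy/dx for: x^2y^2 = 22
Take d/dx of both sides. Since y is implicitly a function of x, the chain rule attaches a y' = dy/dx factor whenever we differentiate through y.

Set F(x, y) = (left side) − (right side), so the curve is F = 0. Differentiating each term of F:
  d/dx[x^2y^2] = 2x^2y·y' + 2xy^2
  d/dx[-22] = 0

Collecting, the y'-free part is the partial derivative in x and the y' coefficient is the partial derivative in y:
  ∂F/∂x = 2xy^2
  ∂F/∂y = 2x^2y

so d/dx[F(x, y(x))] = ∂F/∂x + (∂F/∂y)·y' = 0. Rearranging,
  dy/dx = -(∂F/∂x)/(∂F/∂y) = -(2xy^2)/(2x^2y) = -y/x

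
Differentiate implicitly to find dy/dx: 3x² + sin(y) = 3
Apply d/dx to both sides, remembering that y depends on x. Each occurrence of y therefore brings in a y' = dy/dx via the chain rule.

With F(x, y) equal to the left-hand side minus the right, differentiate F term by term:
  d/dx[3x^2] = 6x
  d/dx[sin(y)] = y'·cos(y)
  d/dx[-3] = 0
Adding these up, d/dx[F] = 0 becomes
  (6x) + (cos(y))·y' = 0,
so isolating y',
  dy/dx = -(6x)/(cos(y)) = -6x/cos(y)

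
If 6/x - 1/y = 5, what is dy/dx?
Take d/dx of both sides. Since y is implicitly a function of x, the chain rule attaches a y' = dy/dx factor whenever we differentiate through y.

Set F(x, y) = (left side) − (right side), so the curve is F = 0. Differentiating each term of F:
  d/dx[-1/y] = y'/y^2
  d/dx[6/x] = -6/x^2
  d/dx[-5] = 0

Collecting, the y'-free part is the partial derivative in x and the y' coefficient is the partial derivative in y:
  ∂F/∂x = -6/x^2
  ∂F/∂y = y^(-2)

so d/dx[F(x, y(x))] = ∂F/∂x + (∂F/∂y)·y' = 0. Rearranging,
  dy/dx = -(∂F/∂x)/(∂F/∂y) = -(-6/x^2)/(y^(-2)) = 6y^2/x^2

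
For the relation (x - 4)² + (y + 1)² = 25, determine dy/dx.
Differentiate the relation implicitly: treat y = y(x) and apply the chain rule, so every y-derivative picks up a y' = dy/dx factor.

With everything moved to the left-hand side, differentiate term by term:
  d/dx[(x - 4)^2] = 2x - 8
  d/dx[(y + 1)^2] = 2·y'(y + 1)
  d/dx[-25] = 0

Separating the contributions that come from x directly and those that come through y:
  without y':      2x - 8
  multiplying y':  2y + 2

so (2x - 8) + (2y + 2)·y' = 0, and therefore
  dy/dx = -(2x - 8)/(2y + 2) = (4 - x)/(y + 1)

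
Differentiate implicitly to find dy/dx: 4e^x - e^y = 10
Differentiate the relation implicitly: treat y = y(x) and apply the chain rule, so every y-derivative picks up a y' = dy/dx factor.

With everything moved to the left-hand side, differentiate term by term:
  d/dx[4e^(x)] = 4e^(x)
  d/dx[-e^(y)] = -y'·e^(y)
  d/dx[-10] = 0

Separating the contributions that come from x directly and those that come through y:
  without y':      4e^(x)
  multiplying y':  -e^(y)

so (4e^(x)) + (-e^(y))·y' = 0, and therefore
  dy/dx = -(4e^(x))/(-e^(y)) = 4e^(x - y)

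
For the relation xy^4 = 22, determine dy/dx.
Take d/dx of both sides. Since y is implicitly a function of x, the chain rule attaches a y' = dy/dx factor whenever we differentiate through y.

Set F(x, y) = (left side) − (right side), so the curve is F = 0. Differentiating each term of F:
  d/dx[xy^4] = 4xy^3·y' + y^4
  d/dx[-22] = 0

Collecting, the y'-free part is the partial derivative in x and the y' coefficient is the partial derivative in y:
  ∂F/∂x = y^4
  ∂F/∂y = 4xy^3

so d/dx[F(x, y(x))] = ∂F/∂x + (∂F/∂y)·y' = 0. Rearranging,
  dy/dx = -(∂F/∂x)/(∂F/∂y) = -(y^4)/(4xy^3) = -y/(4x)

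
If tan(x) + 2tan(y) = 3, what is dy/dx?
Take d/dx of both sides. Since y is implicitly a function of x, the chain rule attaches a y' = dy/dx factor whenever we differentiate through y.

Set F(x, y) = (left side) − (right side), so the curve is F = 0. Differentiating each term of F:
  d/dx[tan(x)] = tan(x)^2 + 1
  d/dx[2tan(y)] = 2·y'(tan(y)^2 + 1)
  d/dx[-3] = 0

Collecting, the y'-free part is the partial derivative in x and the y' coefficient is the partial derivative in y:
  ∂F/∂x = tan(x)^2 + 1
  ∂F/∂y = 2tan(y)^2 + 2

so d/dx[F(x, y(x))] = ∂F/∂x + (∂F/∂y)·y' = 0. Rearranging,
  dy/dx = -(∂F/∂x)/(∂F/∂y) = -(tan(x)^2 + 1)/(2tan(y)^2 + 2) = -cos(y)^2/(2cos(x)^2)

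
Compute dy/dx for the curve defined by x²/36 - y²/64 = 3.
Take d/dx of both sides. Since y is implicitly a function of x, the chain rule attaches a y' = dy/dx factor whenever we differentiate through y.

Set F(x, y) = (left side) − (right side), so the curve is F = 0. Differentiating each term of F:
  d/dx[x^2/36] = x/18
  d/dx[-y^2/64] = -y·y'/32
  d/dx[-3] = 0

Collecting, the y'-free part is the partial derivative in x and the y' coefficient is the partial derivative in y:
  ∂F/∂x = x/18
  ∂F/∂y = -y/32

so d/dx[F(x, y(x))] = ∂F/∂x + (∂F/∂y)·y' = 0. Rearranging,
  dy/dx = -(∂F/∂x)/(∂F/∂y) = -(x/18)/(-y/32) = 16x/(9y)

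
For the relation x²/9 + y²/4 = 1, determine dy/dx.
Take d/dx of both sides. Since y is implicitly a function of x, the chain rule attaches a y' = dy/dx factor whenever we differentiate through y.

Set F(x, y) = (left side) − (right side), so the curve is F = 0. Differentiating each term of F:
  d/dx[x^2/9] = 2x/9
  d/dx[y^2/4] = y·y'/2
  d/dx[-1] = 0

Collecting, the y'-free part is the partial derivative in x and the y' coefficient is the partial derivative in y:
  ∂F/∂x = 2x/9
  ∂F/∂y = y/2

so d/dx[F(x, y(x))] = ∂F/∂x + (∂F/∂y)·y' = 0. Rearranging,
  dy/dx = -(∂F/∂x)/(∂F/∂y) = -(2x/9)/(y/2) = -4x/(9y)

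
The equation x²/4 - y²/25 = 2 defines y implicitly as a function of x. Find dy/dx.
Take d/dx of both sides. Since y is implicitly a function of x, the chain rule attaches a y' = dy/dx factor whenever we differentiate through y.

Set F(x, y) = (left side) − (right side), so the curve is F = 0. Differentiating each term of F:
  d/dx[x^2/4] = x/2
  d/dx[-y^2/25] = -2y·y'/25
  d/dx[-2] = 0

Collecting, the y'-free part is the partial derivative in x and the y' coefficient is the partial derivative in y:
  ∂F/∂x = x/2
  ∂F/∂y = -2y/25

so d/dx[F(x, y(x))] = ∂F/∂x + (∂F/∂y)·y' = 0. Rearranging,
  dy/dx = -(∂F/∂x)/(∂F/∂y) = -(x/2)/(-2y/25) = 25x/(4y)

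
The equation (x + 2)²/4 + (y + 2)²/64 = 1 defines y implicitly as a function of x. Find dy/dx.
Apply d/dx to both sides, remembering that y depends on x. Each occurrence of y therefore brings in a y' = dy/dx via the chain rule.

With F(x, y) equal to the left-hand side minus the right, differentiate F term by term:
  d/dx[(x + 2)^2/4] = x/2 + 1
  d/dx[(y + 2)^2/64] = y'(y + 2)/32
  d/dx[-1] = 0
Adding these up, d/dx[F] = 0 becomes
  (x/2 + 1) + (y/32 + 1/16)·y' = 0,
so isolating y',
  dy/dx = -(x/2 + 1)/(y/32 + 1/16)
        = -((x + 2)/2)/((y + 2)/32) = 16(-x - 2)/(y + 2)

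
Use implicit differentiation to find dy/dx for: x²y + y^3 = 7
Apply d/dx to both sides, remembering that y depends on x. Each occurrence of y therefore brings in a y' = dy/dx via the chain rule.

With F(x, y) equal to the left-hand side minus the right, differentiate F term by term:
  d/dx[x^2y] = x^2·y' + 2xy
  d/dx[y^3] = 3y^2·y'
  d/dx[-7] = 0
Adding these up, d/dx[F] = 0 becomes
  (2xy) + (x^2 + 3y^2)·y' = 0,
so isolating y',
  dy/dx = -(2xy)/(x^2 + 3y^2) = -2xy/(x^2 + 3y^2)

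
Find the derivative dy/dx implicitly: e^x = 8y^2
Apply d/dx to both sides, remembering that y depends on x. Each occurrence of y therefore brings in a y' = dy/dx via the chain rule.

With F(x, y) equal to the left-hand side minus the right, differentiate F term by term:
  d/dx[-8y^2] = -16y·y'
  d/dx[e^(x)] = e^(x)
Adding these up, d/dx[F] = 0 becomes
  (e^(x)) + (-16y)·y' = 0,
so isolating y',
  dy/dx = -(e^(x))/(-16y) = e^(x)/(16y)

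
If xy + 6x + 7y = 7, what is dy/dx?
Differentiate both sides with respect to x, treating y as y(x). By the chain rule, any term containing y contributes a factor of y' = dy/dx when we differentiate it.

Move every term to one side and write the relation as F(x, y) = 0. Term by term,
  d/dx[xy] = x·y' + y
  d/dx[6x] = 6
  d/dx[7y] = 7·y'
  d/dx[-7] = 0

The pieces without y' make up ∂F/∂x and the coefficient of y' is ∂F/∂y:
  ∂F/∂x = y + 6,
  ∂F/∂y = x + 7.

Since d/dx[F] = ∂F/∂x + (∂F/∂y)·y' = 0, solve for y':
  (∂F/∂y)·y' = -∂F/∂x
  dy/dx = -(∂F/∂x)/(∂F/∂y) = -(y + 6)/(x + 7) = (-y - 6)/(x + 7)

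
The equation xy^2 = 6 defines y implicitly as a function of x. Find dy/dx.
Take d/dx of both sides. Since y is implicitly a function of x, the chain rule attaches a y' = dy/dx factor whenever we differentiate through y.

Set F(x, y) = (left side) − (right side), so the curve is F = 0. Differentiating each term of F:
  d/dx[xy^2] = 2xy·y' + y^2
  d/dx[-6] = 0

Collecting, the y'-free part is the partial derivative in x and the y' coefficient is the partial derivative in y:
  ∂F/∂x = y^2
  ∂F/∂y = 2xy

so d/dx[F(x, y(x))] = ∂F/∂x + (∂F/∂y)·y' = 0. Rearranging,
  dy/dx = -(∂F/∂x)/(∂F/∂y) = -(y^2)/(2xy) = -y/(2x)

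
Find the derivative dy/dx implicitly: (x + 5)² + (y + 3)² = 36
Apply d/dx to both sides, remembering that y depends on x. Each occurrence of y therefore brings in a y' = dy/dx via the chain rule.

With F(x, y) equal to the left-hand side minus the right, differentiate F term by term:
  d/dx[(x + 5)^2] = 2x + 10
  d/dx[(y + 3)^2] = 2·y'(y + 3)
  d/dx[-36] = 0
Adding these up, d/dx[F] = 0 becomes
  (2x + 10) + (2y + 6)·y' = 0,
so isolating y',
  dy/dx = -(2x + 10)/(2y + 6) = (-x - 5)/(y + 3)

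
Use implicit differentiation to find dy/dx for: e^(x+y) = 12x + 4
Differentiate the relation implicitly: treat y = y(x) and apply the chain rule, so every y-derivative picks up a y' = dy/dx factor.

With everything moved to the left-hand side, differentiate term by term:
  d/dx[-12x] = -12
  d/dx[e^(x + y)] = (y' + 1)·e^(x + y)
  d/dx[-4] = 0

Separating the contributions that come from x directly and those that come through y:
  without y':      e^(x + y) - 12
  multiplying y':  e^(x + y)

so (e^(x + y) - 12) + (e^(x + y))·y' = 0, and therefore
  dy/dx = -(e^(x + y) - 12)/(e^(x + y)) = 12e^(-x - y) - 1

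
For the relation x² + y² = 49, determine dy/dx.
Differentiate the relation implicitly: treat y = y(x) and apply the chain rule, so every y-derivative picks up a y' = dy/dx factor.

With everything moved to the left-hand side, differentiate term by term:
  d/dx[x^2] = 2x
  d/dx[y^2] = 2y·y'
  d/dx[-49] = 0

Separating the contributions that come from x directly and those that come through y:
  without y':      2x
  multiplying y':  2y

so (2x) + (2y)·y' = 0, and therefore
  dy/dx = -(2x)/(2y) = -x/y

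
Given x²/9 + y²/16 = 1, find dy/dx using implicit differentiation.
Apply d/dx to both sides, remembering that y depends on x. Each occurrence of y therefore brings in a y' = dy/dx via the chain rule.

With F(x, y) equal to the left-hand side minus the right, differentiate F term by term:
  d/dx[x^2/9] = 2x/9
  d/dx[y^2/16] = y·y'/8
  d/dx[-1] = 0
Adding these up, d/dx[F] = 0 becomes
  (2x/9) + (y/8)·y' = 0,
so isolating y',
  dy/dx = -(2x/9)/(y/8) = -16x/(9y)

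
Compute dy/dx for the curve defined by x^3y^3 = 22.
Differentiate the relation implicitly: treat y = y(x) and apply the chain rule, so every y-derivative picks up a y' = dy/dx factor.

With everything moved to the left-hand side, differentiate term by term:
  d/dx[x^3y^3] = 3x^3y^2·y' + 3x^2y^3
  d/dx[-22] = 0

Separating the contributions that come from x directly and those that come through y:
  without y':      3x^2y^3
  multiplying y':  3x^3y^2

so (3x^2y^3) + (3x^3y^2)·y' = 0, and therefore
  dy/dx = -(3x^2y^3)/(3x^3y^2) = -y/x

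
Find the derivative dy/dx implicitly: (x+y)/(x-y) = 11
Take d/dx of both sides. Since y is implicitly a function of x, the chain rule attaches a y' = dy/dx factor whenever we differentiate through y.

Set F(x, y) = (left side) − (right side), so the curve is F = 0. Differentiating each term of F:
  d/dx[(x + y)/(x - y)] = (y' + 1)/(x - y) + (x + y)(y' - 1)/(x - y)^2
  d/dx[-11] = 0

Collecting, the y'-free part is the partial derivative in x and the y' coefficient is the partial derivative in y:
  ∂F/∂x = 1/(x - y) - (x + y)/(x - y)^2
  ∂F/∂y = 1/(x - y) + (x + y)/(x - y)^2

so d/dx[F(x, y(x))] = ∂F/∂x + (∂F/∂y)·y' = 0. Rearranging,
  dy/dx = -(∂F/∂x)/(∂F/∂y) = -(1/(x - y) - (x + y)/(x - y)^2)/(1/(x - y) + (x + y)/(x - y)^2)
        = -(-2y/(x - y)^2)/(2x/(x - y)^2) = y/x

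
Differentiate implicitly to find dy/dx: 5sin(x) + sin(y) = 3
Take d/dx of both sides. Since y is implicitly a function of x, the chain rule attaches a y' = dy/dx factor whenever we differentiate through y.

Set F(x, y) = (left side) − (right side), so the curve is F = 0. Differentiating each term of F:
  d/dx[5sin(x)] = 5cos(x)
  d/dx[sin(y)] = y'·cos(y)
  d/dx[-3] = 0

Collecting, the y'-free part is the partial derivative in x and the y' coefficient is the partial derivative in y:
  ∂F/∂x = 5cos(x)
  ∂F/∂y = cos(y)

so d/dx[F(x, y(x))] = ∂F/∂x + (∂F/∂y)·y' = 0. Rearranging,
  dy/dx = -(∂F/∂x)/(∂F/∂y) = -(5cos(x))/(cos(y)) = -5cos(x)/cos(y)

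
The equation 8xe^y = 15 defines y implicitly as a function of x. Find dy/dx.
Take d/dx of both sides. Since y is implicitly a function of x, the chain rule attaches a y' = dy/dx factor whenever we differentiate through y.

Set F(x, y) = (left side) − (right side), so the curve is F = 0. Differentiating each term of F:
  d/dx[8x·e^(y)] = 8x·y'·e^(y) + 8e^(y)
  d/dx[-15] = 0

Collecting, the y'-free part is the partial derivative in x and the y' coefficient is the partial derivative in y:
  ∂F/∂x = 8e^(y)
  ∂F/∂y = 8x·e^(y)

so d/dx[F(x, y(x))] = ∂F/∂x + (∂F/∂y)·y' = 0. Rearranging,
  dy/dx = -(∂F/∂x)/(∂F/∂y) = -(8e^(y))/(8x·e^(y)) = -1/x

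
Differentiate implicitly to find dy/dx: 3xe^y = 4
Apply d/dx to both sides, remembering that y depends on x. Each occurrence of y therefore brings in a y' = dy/dx via the chain rule.

With F(x, y) equal to the left-hand side minus the right, differentiate F term by term:
  d/dx[3x·e^(y)] = 3x·y'·e^(y) + 3e^(y)
  d/dx[-4] = 0
Adding these up, d/dx[F] = 0 becomes
  (3e^(y)) + (3x·e^(y))·y' = 0,
so isolating y',
  dy/dx = -(3e^(y))/(3x·e^(y)) = -1/x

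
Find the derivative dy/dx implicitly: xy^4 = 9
Differentiate the relation implicitly: treat y = y(x) and apply the chain rule, so every y-derivative picks up a y' = dy/dx factor.

With everything moved to the left-hand side, differentiate term by term:
  d/dx[xy^4] = 4xy^3·y' + y^4
  d/dx[-9] = 0

Separating the contributions that come from x directly and those that come through y:
  without y':      y^4
  multiplying y':  4xy^3

so (y^4) + (4xy^3)·y' = 0, and therefore
  dy/dx = -(y^4)/(4xy^3) = -y/(4x)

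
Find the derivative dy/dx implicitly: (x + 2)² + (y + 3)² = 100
Take d/dx of both sides. Since y is implicitly a function of x, the chain rule attaches a y' = dy/dx factor whenever we differentiate through y.

Set F(x, y) = (left side) − (right side), so the curve is F = 0. Differentiating each term of F:
  d/dx[(x + 2)^2] = 2x + 4
  d/dx[(y + 3)^2] = 2·y'(y + 3)
  d/dx[-100] = 0

Collecting, the y'-free part is the partial derivative in x and the y' coefficient is the partial derivative in y:
  ∂F/∂x = 2x + 4
  ∂F/∂y = 2y + 6

so d/dx[F(x, y(x))] = ∂F/∂x + (∂F/∂y)·y' = 0. Rearranging,
  dy/dx = -(∂F/∂x)/(∂F/∂y) = -(2x + 4)/(2y + 6) = (-x - 2)/(y + 3)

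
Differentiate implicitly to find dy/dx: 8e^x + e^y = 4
Differentiate the relation implicitly: treat y = y(x) and apply the chain rule, so every y-derivative picks up a y' = dy/dx factor.

With everything moved to the left-hand side, differentiate term by term:
  d/dx[8e^(x)] = 8e^(x)
  d/dx[e^(y)] = y'·e^(y)
  d/dx[-4] = 0

Separating the contributions that come from x directly and those that come through y:
  without y':      8e^(x)
  multiplying y':  e^(y)

so (8e^(x)) + (e^(y))·y' = 0, and therefore
  dy/dx = -(8e^(x))/(e^(y)) = -8e^(x - y)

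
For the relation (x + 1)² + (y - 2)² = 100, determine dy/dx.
Differentiate the relation implicitly: treat y = y(x) and apply the chain rule, so every y-derivative picks up a y' = dy/dx factor.

With everything moved to the left-hand side, differentiate term by term:
  d/dx[(x + 1)^2] = 2x + 2
  d/dx[(y - 2)^2] = 2·y'(y - 2)
  d/dx[-100] = 0

Separating the contributions that come from x directly and those that come through y:
  without y':      2x + 2
  multiplying y':  2y - 4

so (2x + 2) + (2y - 4)·y' = 0, and therefore
  dy/dx = -(2x + 2)/(2y - 4) = (-x - 1)/(y - 2)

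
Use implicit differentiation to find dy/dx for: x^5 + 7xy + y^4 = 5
Differentiate the relation implicitly: treat y = y(x) and apply the chain rule, so every y-derivative picks up a y' = dy/dx factor.

With everything moved to the left-hand side, differentiate term by term:
  d/dx[x^5] = 5x^4
  d/dx[7xy] = 7x·y' + 7y
  d/dx[y^4] = 4y^3·y'
  d/dx[-5] = 0

Separating the contributions that come from x directly and those that come through y:
  without y':      5x^4 + 7y
  multiplying y':  7x + 4y^3

so (5x^4 + 7y) + (7x + 4y^3)·y' = 0, and therefore
  dy/dx = -(5x^4 + 7y)/(7x + 4y^3) = (-5x^4 - 7y)/(7x + 4y^3)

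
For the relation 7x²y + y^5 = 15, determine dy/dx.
Apply d/dx to both sides, remembering that y depends on x. Each occurrence of y therefore brings in a y' = dy/dx via the chain rule.

With F(x, y) equal to the left-hand side minus the right, differentiate F term by term:
  d/dx[7x^2y] = 7x^2·y' + 14xy
  d/dx[y^5] = 5y^4·y'
  d/dx[-15] = 0
Adding these up, d/dx[F] = 0 becomes
  (14xy) + (7x^2 + 5y^4)·y' = 0,
so isolating y',
  dy/dx = -(14xy)/(7x^2 + 5y^4) = -14xy/(7x^2 + 5y^4)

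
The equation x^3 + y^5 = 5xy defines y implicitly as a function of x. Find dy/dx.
Differentiate both sides with respect to x, treating y as y(x). By the chain rule, any term containing y contributes a factor of y' = dy/dx when we differentiate it.

Move every term to one side and write the relation as F(x, y) = 0. Term by term,
  d/dx[x^3] = 3x^2
  d/dx[-5xy] = -5x·y' - 5y
  d/dx[y^5] = 5y^4·y'

The pieces without y' make up ∂F/∂x and the coefficient of y' is ∂F/∂y:
  ∂F/∂x = 3x^2 - 5y,
  ∂F/∂y = -5x + 5y^4.

Since d/dx[F] = ∂F/∂x + (∂F/∂y)·y' = 0, solve for y':
  (∂F/∂y)·y' = -∂F/∂x
  dy/dx = -(∂F/∂x)/(∂F/∂y) = -(3x^2 - 5y)/(-5x + 5y^4) = (3x^2/5 - y)/(x - y^4)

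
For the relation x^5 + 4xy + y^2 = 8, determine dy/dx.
Take d/dx of both sides. Since y is implicitly a function of x, the chain rule attaches a y' = dy/dx factor whenever we differentiate through y.

Set F(x, y) = (left side) − (right side), so the curve is F = 0. Differentiating each term of F:
  d/dx[x^5] = 5x^4
  d/dx[4xy] = 4x·y' + 4y
  d/dx[y^2] = 2y·y'
  d/dx[-8] = 0

Collecting, the y'-free part is the partial derivative in x and the y' coefficient is the partial derivative in y:
  ∂F/∂x = 5x^4 + 4y
  ∂F/∂y = 4x + 2y

so d/dx[F(x, y(x))] = ∂F/∂x + (∂F/∂y)·y' = 0. Rearranging,
  dy/dx = -(∂F/∂x)/(∂F/∂y) = -(5x^4 + 4y)/(4x + 2y) = (-5x^4 - 4y)/(2(2x + y))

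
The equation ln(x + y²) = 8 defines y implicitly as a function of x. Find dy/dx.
Apply d/dx to both sides, remembering that y depends on x. Each occurrence of y therefore brings in a y' = dy/dx via the chain rule.

With F(x, y) equal to the left-hand side minus the right, differentiate F term by term:
  d/dx[ln(x + y^2)] = (2y·y' + 1)/(x + y^2)
  d/dx[-8] = 0
Adding these up, d/dx[F] = 0 becomes
  (1/(x + y^2)) + (2y/(x + y^2))·y' = 0,
so isolating y',
  dy/dx = -(1/(x + y^2))/(2y/(x + y^2)) = -1/(2y)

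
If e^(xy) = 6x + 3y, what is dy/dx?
Take d/dx of both sides. Since y is implicitly a function of x, the chain rule attaches a y' = dy/dx factor whenever we differentiate through y.

Set F(x, y) = (left side) − (right side), so the curve is F = 0. Differentiating each term of F:
  d/dx[-6x] = -6
  d/dx[-3y] = -3·y'
  d/dx[e^(xy)] = (x·y' + y)·e^(xy)

Collecting, the y'-free part is the partial derivative in x and the y' coefficient is the partial derivative in y:
  ∂F/∂x = y·e^(xy) - 6
  ∂F/∂y = x·e^(xy) - 3

so d/dx[F(x, y(x))] = ∂F/∂x + (∂F/∂y)·y' = 0. Rearranging,
  dy/dx = -(∂F/∂x)/(∂F/∂y) = -(y·e^(xy) - 6)/(x·e^(xy) - 3) = (-y·e^(xy) + 6)/(x·e^(xy) - 3)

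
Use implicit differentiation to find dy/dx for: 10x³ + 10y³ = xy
Differentiate both sides with respect to x, treating y as y(x). By the chain rule, any term containing y contributes a factor of y' = dy/dx when we differentiate it.

Move every term to one side and write the relation as F(x, y) = 0. Term by term,
  d/dx[10x^3] = 30x^2
  d/dx[-xy] = -x·y' - y
  d/dx[10y^3] = 30y^2·y'

The pieces without y' make up ∂F/∂x and the coefficient of y' is ∂F/∂y:
  ∂F/∂x = 30x^2 - y,
  ∂F/∂y = -x + 30y^2.

Since d/dx[F] = ∂F/∂x + (∂F/∂y)·y' = 0, solve for y':
  (∂F/∂y)·y' = -∂F/∂x
  dy/dx = -(∂F/∂x)/(∂F/∂y) = -(30x^2 - y)/(-x + 30y^2) = (30x^2 - y)/(x - 30y^2)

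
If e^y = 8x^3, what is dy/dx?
Apply d/dx to both sides, remembering that y depends on x. Each occurrence of y therefore brings in a y' = dy/dx via the chain rule.

With F(x, y) equal to the left-hand side minus the right, differentiate F term by term:
  d/dx[-8x^3] = -24x^2
  d/dx[e^(y)] = y'·e^(y)
Adding these up, d/dx[F] = 0 becomes
  (-24x^2) + (e^(y))·y' = 0,
so isolating y',
  dy/dx = -(-24x^2)/(e^(y)) = 24x^2e^(-y)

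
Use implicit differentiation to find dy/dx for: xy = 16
Take d/dx of both sides. Since y is implicitly a function of x, the chain rule attaches a y' = dy/dx factor whenever we differentiate through y.

Set F(x, y) = (left side) − (right side), so the curve is F = 0. Differentiating each term of F:
  d/dx[xy] = x·y' + y
  d/dx[-16] = 0

Collecting, the y'-free part is the partial derivative in x and the y' coefficient is the partial derivative in y:
  ∂F/∂x = y
  ∂F/∂y = x

so d/dx[F(x, y(x))] = ∂F/∂x + (∂F/∂y)·y' = 0. Rearranging,
  dy/dx = -(∂F/∂x)/(∂F/∂y) = -(y)/(x) = -y/x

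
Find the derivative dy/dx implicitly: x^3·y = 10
Apply d/dx to both sides, remembering that y depends on x. Each occurrence of y therefore brings in a y' = dy/dx via the chain rule.

With F(x, y) equal to the left-hand side minus the right, differentiate F term by term:
  d/dx[x^3y] = x^3·y' + 3x^2y
  d/dx[-10] = 0
Adding these up, d/dx[F] = 0 becomes
  (3x^2y) + (x^3)·y' = 0,
so isolating y',
  dy/dx = -(3x^2y)/(x^3) = -3y/x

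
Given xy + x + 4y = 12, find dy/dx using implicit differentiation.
Differentiate both sides with respect to x, treating y as y(x). By the chain rule, any term containing y contributes a factor of y' = dy/dx when we differentiate it.

Move every term to one side and write the relation as F(x, y) = 0. Term by term,
  d/dx[xy] = x·y' + y
  d/dx[x] = 1
  d/dx[4y] = 4·y'
  d/dx[-12] = 0

The pieces without y' make up ∂F/∂x and the coefficient of y' is ∂F/∂y:
  ∂F/∂x = y + 1,
  ∂F/∂y = x + 4.

Since d/dx[F] = ∂F/∂x + (∂F/∂y)·y' = 0, solve for y':
  (∂F/∂y)·y' = -∂F/∂x
  dy/dx = -(∂F/∂x)/(∂F/∂y) = -(y + 1)/(x + 4) = (-y - 1)/(x + 4)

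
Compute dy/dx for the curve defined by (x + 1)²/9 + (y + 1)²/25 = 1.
Differentiate both sides with respect to x, treating y as y(x). By the chain rule, any term containing y contributes a factor of y' = dy/dx when we differentiate it.

Move every term to one side and write the relation as F(x, y) = 0. Term by term,
  d/dx[(x + 1)^2/9] = 2x/9 + 2/9
  d/dx[(y + 1)^2/25] = 2·y'(y + 1)/25
  d/dx[-1] = 0

The pieces without y' make up ∂F/∂x and the coefficient of y' is ∂F/∂y:
  ∂F/∂x = 2x/9 + 2/9,
  ∂F/∂y = 2y/25 + 2/25.

Since d/dx[F] = ∂F/∂x + (∂F/∂y)·y' = 0, solve for y':
  (∂F/∂y)·y' = -∂F/∂x
  dy/dx = -(∂F/∂x)/(∂F/∂y) = -(2x/9 + 2/9)/(2y/25 + 2/25)
        = -(2(x + 1)/9)/(2(y + 1)/25) = 25(-x - 1)/(9(y + 1))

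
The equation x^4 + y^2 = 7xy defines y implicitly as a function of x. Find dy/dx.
Take d/dx of both sides. Since y is implicitly a function of x, the chain rule attaches a y' = dy/dx factor whenever we differentiate through y.

Set F(x, y) = (left side) − (right side), so the curve is F = 0. Differentiating each term of F:
  d/dx[x^4] = 4x^3
  d/dx[-7xy] = -7x·y' - 7y
  d/dx[y^2] = 2y·y'

Collecting, the y'-free part is the partial derivative in x and the y' coefficient is the partial derivative in y:
  ∂F/∂x = 4x^3 - 7y
  ∂F/∂y = -7x + 2y

so d/dx[F(x, y(x))] = ∂F/∂x + (∂F/∂y)·y' = 0. Rearranging,
  dy/dx = -(∂F/∂x)/(∂F/∂y) = -(4x^3 - 7y)/(-7x + 2y) = (4x^3 - 7y)/(7x - 2y)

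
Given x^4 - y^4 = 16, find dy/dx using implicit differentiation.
Differentiate the relation implicitly: treat y = y(x) and apply the chain rule, so every y-derivative picks up a y' = dy/dx factor.

With everything moved to the left-hand side, differentiate term by term:
  d/dx[x^4] = 4x^3
  d/dx[-y^4] = -4y^3·y'
  d/dx[-16] = 0

Separating the contributions that come from x directly and those that come through y:
  without y':      4x^3
  multiplying y':  -4y^3

so (4x^3) + (-4y^3)·y' = 0, and therefore
  dy/dx = -(4x^3)/(-4y^3) = x^3/y^3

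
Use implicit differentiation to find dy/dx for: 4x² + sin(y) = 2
Take d/dx of both sides. Since y is implicitly a function of x, the chain rule attaches a y' = dy/dx factor whenever we differentiate through y.

Set F(x, y) = (left side) − (right side), so the curve is F = 0. Differentiating each term of F:
  d/dx[4x^2] = 8x
  d/dx[sin(y)] = y'·cos(y)
  d/dx[-2] = 0

Collecting, the y'-free part is the partial derivative in x and the y' coefficient is the partial derivative in y:
  ∂F/∂x = 8x
  ∂F/∂y = cos(y)

so d/dx[F(x, y(x))] = ∂F/∂x + (∂F/∂y)·y' = 0. Rearranging,
  dy/dx = -(∂F/∂x)/(∂F/∂y) = -(8x)/(cos(y)) = -8x/cos(y)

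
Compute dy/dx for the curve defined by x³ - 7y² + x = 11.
Differentiate both sides with respect to x, treating y as y(x). By the chain rule, any term containing y contributes a factor of y' = dy/dx when we differentiate it.

Move every term to one side and write the relation as F(x, y) = 0. Term by term,
  d/dx[x^3] = 3x^2
  d/dx[x] = 1
  d/dx[-7y^2] = -14y·y'
  d/dx[-11] = 0

The pieces without y' make up ∂F/∂x and the coefficient of y' is ∂F/∂y:
  ∂F/∂x = 3x^2 + 1,
  ∂F/∂y = -14y.

Since d/dx[F] = ∂F/∂x + (∂F/∂y)·y' = 0, solve for y':
  (∂F/∂y)·y' = -∂F/∂x
  dy/dx = -(∂F/∂x)/(∂F/∂y) = -(3x^2 + 1)/(-14y) = (3x^2 + 1)/(14y)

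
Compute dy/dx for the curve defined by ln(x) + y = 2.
Differentiate both sides with respect to x, treating y as y(x). By the chain rule, any term containing y contributes a factor of y' = dy/dx when we differentiate it.

Move every term to one side and write the relation as F(x, y) = 0. Term by term,
  d/dx[y] = y'
  d/dx[ln(x)] = 1/x
  d/dx[-2] = 0

The pieces without y' make up ∂F/∂x and the coefficient of y' is ∂F/∂y:
  ∂F/∂x = 1/x,
  ∂F/∂y = 1.

Since d/dx[F] = ∂F/∂x + (∂F/∂y)·y' = 0, solve for y':
  (∂F/∂y)·y' = -∂F/∂x
  dy/dx = -(∂F/∂x)/(∂F/∂y) = -(1/x)/(1) = -1/x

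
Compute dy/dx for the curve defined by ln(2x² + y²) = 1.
Apply d/dx to both sides, remembering that y depends on x. Each occurrence of y therefore brings in a y' = dy/dx via the chain rule.

With F(x, y) equal to the left-hand side minus the right, differentiate F term by term:
  d/dx[ln(2x^2 + y^2)] = (4x + 2y·y')/(2x^2 + y^2)
  d/dx[-1] = 0
Adding these up, d/dx[F] = 0 becomes
  (4x/(2x^2 + y^2)) + (2y/(2x^2 + y^2))·y' = 0,
so isolating y',
  dy/dx = -(4x/(2x^2 + y^2))/(2y/(2x^2 + y^2)) = -2x/y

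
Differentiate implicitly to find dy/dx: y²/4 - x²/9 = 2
Differentiate the relation implicitly: treat y = y(x) and apply the chain rule, so every y-derivative picks up a y' = dy/dx factor.

With everything moved to the left-hand side, differentiate term by term:
  d/dx[-x^2/9] = -2x/9
  d/dx[y^2/4] = y·y'/2
  d/dx[-2] = 0

Separating the contributions that come from x directly and those that come through y:
  without y':      -2x/9
  multiplying y':  y/2

so (-2x/9) + (y/2)·y' = 0, and therefore
  dy/dx = -(-2x/9)/(y/2) = 4x/(9y)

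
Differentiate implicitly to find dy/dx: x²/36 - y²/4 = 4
Differentiate the relation implicitly: treat y = y(x) and apply the chain rule, so every y-derivative picks up a y' = dy/dx factor.

With everything moved to the left-hand side, differentiate term by term:
  d/dx[x^2/36] = x/18
  d/dx[-y^2/4] = -y·y'/2
  d/dx[-4] = 0

Separating the contributions that come from x directly and those that come through y:
  without y':      x/18
  multiplying y':  -y/2

so (x/18) + (-y/2)·y' = 0, and therefore
  dy/dx = -(x/18)/(-y/2) = x/(9y)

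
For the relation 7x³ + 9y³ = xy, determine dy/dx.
Apply d/dx to both sides, remembering that y depends on x. Each occurrence of y therefore brings in a y' = dy/dx via the chain rule.

With F(x, y) equal to the left-hand side minus the right, differentiate F term by term:
  d/dx[7x^3] = 21x^2
  d/dx[-xy] = -x·y' - y
  d/dx[9y^3] = 27y^2·y'
Adding these up, d/dx[F] = 0 becomes
  (21x^2 - y) + (-x + 27y^2)·y' = 0,
so isolating y',
  dy/dx = -(21x^2 - y)/(-x + 27y^2) = (21x^2 - y)/(x - 27y^2)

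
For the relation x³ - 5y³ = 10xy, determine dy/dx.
Take d/dx of both sides. Since y is implicitly a function of x, the chain rule attaches a y' = dy/dx factor whenever we differentiate through y.

Set F(x, y) = (left side) − (right side), so the curve is F = 0. Differentiating each term of F:
  d/dx[x^3] = 3x^2
  d/dx[-10xy] = -10x·y' - 10y
  d/dx[-5y^3] = -15y^2·y'

Collecting, the y'-free part is the partial derivative in x and the y' coefficient is the partial derivative in y:
  ∂F/∂x = 3x^2 - 10y
  ∂F/∂y = -10x - 15y^2

so d/dx[F(x, y(x))] = ∂F/∂x + (∂F/∂y)·y' = 0. Rearranging,
  dy/dx = -(∂F/∂x)/(∂F/∂y) = -(3x^2 - 10y)/(-10x - 15y^2) = (3x^2 - 10y)/(5(2x + 3y^2))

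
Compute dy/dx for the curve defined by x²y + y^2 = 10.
Differentiate both sides with respect to x, treating y as y(x). By the chain rule, any term containing y contributes a factor of y' = dy/dx when we differentiate it.

Move every term to one side and write the relation as F(x, y) = 0. Term by term,
  d/dx[x^2y] = x^2·y' + 2xy
  d/dx[y^2] = 2y·y'
  d/dx[-10] = 0

The pieces without y' make up ∂F/∂x and the coefficient of y' is ∂F/∂y:
  ∂F/∂x = 2xy,
  ∂F/∂y = x^2 + 2y.

Since d/dx[F] = ∂F/∂x + (∂F/∂y)·y' = 0, solve for y':
  (∂F/∂y)·y' = -∂F/∂x
  dy/dx = -(∂F/∂x)/(∂F/∂y) = -(2xy)/(x^2 + 2y) = -2xy/(x^2 + 2y)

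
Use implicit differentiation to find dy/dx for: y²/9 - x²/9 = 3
Differentiate both sides with respect to x, treating y as y(x). By the chain rule, any term containing y contributes a factor of y' = dy/dx when we differentiate it.

Move every term to one side and write the relation as F(x, y) = 0. Term by term,
  d/dx[-x^2/9] = -2x/9
  d/dx[y^2/9] = 2y·y'/9
  d/dx[-3] = 0

The pieces without y' make up ∂F/∂x and the coefficient of y' is ∂F/∂y:
  ∂F/∂x = -2x/9,
  ∂F/∂y = 2y/9.

Since d/dx[F] = ∂F/∂x + (∂F/∂y)·y' = 0, solve for y':
  (∂F/∂y)·y' = -∂F/∂x
  dy/dx = -(∂F/∂x)/(∂F/∂y) = -(-2x/9)/(2y/9) = x/y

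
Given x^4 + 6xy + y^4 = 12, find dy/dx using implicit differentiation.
Differentiate the relation implicitly: treat y = y(x) and apply the chain rule, so every y-derivative picks up a y' = dy/dx factor.

With everything moved to the left-hand side, differentiate term by term:
  d/dx[x^4] = 4x^3
  d/dx[6xy] = 6x·y' + 6y
  d/dx[y^4] = 4y^3·y'
  d/dx[-12] = 0

Separating the contributions that come from x directly and those that come through y:
  without y':      4x^3 + 6y
  multiplying y':  6x + 4y^3

so (4x^3 + 6y) + (6x + 4y^3)·y' = 0, and therefore
  dy/dx = -(4x^3 + 6y)/(6x + 4y^3) = (-2x^3 - 3y)/(3x + 2y^3)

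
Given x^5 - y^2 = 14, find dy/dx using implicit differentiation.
Differentiate both sides with respect to x, treating y as y(x). By the chain rule, any term containing y contributes a factor of y' = dy/dx when we differentiate it.

Move every term to one side and write the relation as F(x, y) = 0. Term by term,
  d/dx[x^5] = 5x^4
  d/dx[-y^2] = -2y·y'
  d/dx[-14] = 0

The pieces without y' make up ∂F/∂x and the coefficient of y' is ∂F/∂y:
  ∂F/∂x = 5x^4,
  ∂F/∂y = -2y.

Since d/dx[F] = ∂F/∂x + (∂F/∂y)·y' = 0, solve for y':
  (∂F/∂y)·y' = -∂F/∂x
  dy/dx = -(∂F/∂x)/(∂F/∂y) = -(5x^4)/(-2y) = 5x^4/(2y)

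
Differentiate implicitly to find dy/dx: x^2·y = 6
Differentiate both sides with respect to x, treating y as y(x). By the chain rule, any term containing y contributes a factor of y' = dy/dx when we differentiate it.

Move every term to one side and write the relation as F(x, y) = 0. Term by term,
  d/dx[x^2y] = x^2·y' + 2xy
  d/dx[-6] = 0

The pieces without y' make up ∂F/∂x and the coefficient of y' is ∂F/∂y:
  ∂F/∂x = 2xy,
  ∂F/∂y = x^2.

Since d/dx[F] = ∂F/∂x + (∂F/∂y)·y' = 0, solve for y':
  (∂F/∂y)·y' = -∂F/∂x
  dy/dx = -(∂F/∂x)/(∂F/∂y) = -(2xy)/(x^2) = -2y/x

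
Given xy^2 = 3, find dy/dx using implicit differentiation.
Apply d/dx to both sides, remembering that y depends on x. Each occurrence of y therefore brings in a y' = dy/dx via the chain rule.

With F(x, y) equal to the left-hand side minus the right, differentiate F term by term:
  d/dx[xy^2] = 2xy·y' + y^2
  d/dx[-3] = 0
Adding these up, d/dx[F] = 0 becomes
  (y^2) + (2xy)·y' = 0,
so isolating y',
  dy/dx = -(y^2)/(2xy) = -y/(2x)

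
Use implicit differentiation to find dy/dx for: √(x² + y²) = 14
Differentiate both sides with respect to x, treating y as y(x). By the chain rule, any term containing y contributes a factor of y' = dy/dx when we differentiate it.

Move every term to one side and write the relation as F(x, y) = 0. Term by term,
  d/dx[√(x^2 + y^2)] = (x + y·y')/√(x^2 + y^2)
  d/dx[-14] = 0

The pieces without y' make up ∂F/∂x and the coefficient of y' is ∂F/∂y:
  ∂F/∂x = x/√(x^2 + y^2),
  ∂F/∂y = y/√(x^2 + y^2).

Since d/dx[F] = ∂F/∂x + (∂F/∂y)·y' = 0, solve for y':
  (∂F/∂y)·y' = -∂F/∂x
  dy/dx = -(∂F/∂x)/(∂F/∂y) = -(x/√(x^2 + y^2))/(y/√(x^2 + y^2)) = -x/y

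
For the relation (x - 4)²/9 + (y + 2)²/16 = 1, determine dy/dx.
Differentiate the relation implicitly: treat y = y(x) and apply the chain rule, so every y-derivative picks up a y' = dy/dx factor.

With everything moved to the left-hand side, differentiate term by term:
  d/dx[(x - 4)^2/9] = 2x/9 - 8/9
  d/dx[(y + 2)^2/16] = y'(y + 2)/8
  d/dx[-1] = 0

Separating the contributions that come from x directly and those that come through y:
  without y':      2x/9 - 8/9
  multiplying y':  y/8 + 1/4

so (2x/9 - 8/9) + (y/8 + 1/4)·y' = 0, and therefore
  dy/dx = -(2x/9 - 8/9)/(y/8 + 1/4)
        = -(2(x - 4)/9)/((y + 2)/8) = 16(4 - x)/(9(y + 2))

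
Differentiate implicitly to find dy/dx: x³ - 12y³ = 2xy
Differentiate both sides with respect to x, treating y as y(x). By the chain rule, any term containing y contributes a factor of y' = dy/dx when we differentiate it.

Move every term to one side and write the relation as F(x, y) = 0. Term by term,
  d/dx[x^3] = 3x^2
  d/dx[-2xy] = -2x·y' - 2y
  d/dx[-12y^3] = -36y^2·y'

The pieces without y' make up ∂F/∂x and the coefficient of y' is ∂F/∂y:
  ∂F/∂x = 3x^2 - 2y,
  ∂F/∂y = -2x - 36y^2.

Since d/dx[F] = ∂F/∂x + (∂F/∂y)·y' = 0, solve for y':
  (∂F/∂y)·y' = -∂F/∂x
  dy/dx = -(∂F/∂x)/(∂F/∂y) = -(3x^2 - 2y)/(-2x - 36y^2) = (3x^2/2 - y)/(x + 18y^2)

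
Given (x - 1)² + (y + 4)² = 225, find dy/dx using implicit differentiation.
Differentiate both sides with respect to x, treating y as y(x). By the chain rule, any term containing y contributes a factor of y' = dy/dx when we differentiate it.

Move every term to one side and write the relation as F(x, y) = 0. Term by term,
  d/dx[(x - 1)^2] = 2x - 2
  d/dx[(y + 4)^2] = 2·y'(y + 4)
  d/dx[-225] = 0

The pieces without y' make up ∂F/∂x and the coefficient of y' is ∂F/∂y:
  ∂F/∂x = 2x - 2,
  ∂F/∂y = 2y + 8.

Since d/dx[F] = ∂F/∂x + (∂F/∂y)·y' = 0, solve for y':
  (∂F/∂y)·y' = -∂F/∂x
  dy/dx = -(∂F/∂x)/(∂F/∂y) = -(2x - 2)/(2y + 8) = (1 - x)/(y + 4)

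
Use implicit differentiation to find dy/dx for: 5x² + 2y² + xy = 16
Differentiate the relation implicitly: treat y = y(x) and apply the chain rule, so every y-derivative picks up a y' = dy/dx factor.

With everything moved to the left-hand side, differentiate term by term:
  d/dx[5x^2] = 10x
  d/dx[xy] = x·y' + y
  d/dx[2y^2] = 4y·y'
  d/dx[-16] = 0

Separating the contributions that come from x directly and those that come through y:
  without y':      10x + y
  multiplying y':  x + 4y

so (10x + y) + (x + 4y)·y' = 0, and therefore
  dy/dx = -(10x + y)/(x + 4y) = (-10x - y)/(x + 4y)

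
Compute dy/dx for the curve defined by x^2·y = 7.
Take d/dx of both sides. Since y is implicitly a function of x, the chain rule attaches a y' = dy/dx factor whenever we differentiate through y.

Set F(x, y) = (left side) − (right side), so the curve is F = 0. Differentiating each term of F:
  d/dx[x^2y] = x^2·y' + 2xy
  d/dx[-7] = 0

Collecting, the y'-free part is the partial derivative in x and the y' coefficient is the partial derivative in y:
  ∂F/∂x = 2xy
  ∂F/∂y = x^2

so d/dx[F(x, y(x))] = ∂F/∂x + (∂F/∂y)·y' = 0. Rearranging,
  dy/dx = -(∂F/∂x)/(∂F/∂y) = -(2xy)/(x^2) = -2y/x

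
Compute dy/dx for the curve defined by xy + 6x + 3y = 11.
Take d/dx of both sides. Since y is implicitly a function of x, the chain rule attaches a y' = dy/dx factor whenever we differentiate through y.

Set F(x, y) = (left side) − (right side), so the curve is F = 0. Differentiating each term of F:
  d/dx[xy] = x·y' + y
  d/dx[6x] = 6
  d/dx[3y] = 3·y'
  d/dx[-11] = 0

Collecting, the y'-free part is the partial derivative in x and the y' coefficient is the partial derivative in y:
  ∂F/∂x = y + 6
  ∂F/∂y = x + 3

so d/dx[F(x, y(x))] = ∂F/∂x + (∂F/∂y)·y' = 0. Rearranging,
  dy/dx = -(∂F/∂x)/(∂F/∂y) = -(y + 6)/(x + 3) = (-y - 6)/(x + 3)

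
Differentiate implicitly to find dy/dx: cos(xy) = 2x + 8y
Apply d/dx to both sides, remembering that y depends on x. Each occurrence of y therefore brings in a y' = dy/dx via the chain rule.

With F(x, y) equal to the left-hand side minus the right, differentiate F term by term:
  d/dx[-2x] = -2
  d/dx[-8y] = -8·y'
  d/dx[cos(xy)] = -(x·y' + y)·sin(xy)
Adding these up, d/dx[F] = 0 becomes
  (-y·sin(xy) - 2) + (-x·sin(xy) - 8)·y' = 0,
so isolating y',
  dy/dx = -(-y·sin(xy) - 2)/(-x·sin(xy) - 8) = -(y·sin(xy) + 2)/(x·sin(xy) + 8)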